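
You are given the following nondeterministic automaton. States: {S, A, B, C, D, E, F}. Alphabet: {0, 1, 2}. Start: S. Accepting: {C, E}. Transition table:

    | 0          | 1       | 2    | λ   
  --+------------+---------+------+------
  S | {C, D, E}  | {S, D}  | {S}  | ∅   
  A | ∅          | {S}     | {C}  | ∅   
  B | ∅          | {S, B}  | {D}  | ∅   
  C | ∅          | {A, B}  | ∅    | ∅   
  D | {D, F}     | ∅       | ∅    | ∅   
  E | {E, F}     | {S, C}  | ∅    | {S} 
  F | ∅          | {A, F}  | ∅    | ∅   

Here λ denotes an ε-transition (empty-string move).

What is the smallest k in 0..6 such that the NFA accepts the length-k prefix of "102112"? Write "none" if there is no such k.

Start in {S}.
Read '1': S→{S, D}; now {S, D}.
Read '0': S→{C, D, E}, D→{D, F}; union {C, D, E, F}; ε-closure = {S, C, D, E, F}.
None of the earlier sets intersect F, but {S, C, D, E, F} does.

2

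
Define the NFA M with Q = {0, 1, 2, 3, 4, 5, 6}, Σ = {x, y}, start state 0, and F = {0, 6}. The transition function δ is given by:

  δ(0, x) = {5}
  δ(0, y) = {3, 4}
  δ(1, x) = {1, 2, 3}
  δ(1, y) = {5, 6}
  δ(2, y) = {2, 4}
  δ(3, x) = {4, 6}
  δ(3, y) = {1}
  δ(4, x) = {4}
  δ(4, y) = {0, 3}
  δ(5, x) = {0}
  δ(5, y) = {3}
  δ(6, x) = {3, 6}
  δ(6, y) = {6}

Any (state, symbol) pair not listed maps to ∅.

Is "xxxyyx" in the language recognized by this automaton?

No

Start in {0}.
Read 'x': 0→{5}; now {5}.
Read 'x': 5→{0}; now {0}.
Read 'x': 0→{5}; now {5}.
Read 'y': 5→{3}; now {3}.
Read 'y': 3→{1}; now {1}.
Read 'x': 1→{1, 2, 3}; now {1, 2, 3}.
The final set {1, 2, 3} contains no accepting state.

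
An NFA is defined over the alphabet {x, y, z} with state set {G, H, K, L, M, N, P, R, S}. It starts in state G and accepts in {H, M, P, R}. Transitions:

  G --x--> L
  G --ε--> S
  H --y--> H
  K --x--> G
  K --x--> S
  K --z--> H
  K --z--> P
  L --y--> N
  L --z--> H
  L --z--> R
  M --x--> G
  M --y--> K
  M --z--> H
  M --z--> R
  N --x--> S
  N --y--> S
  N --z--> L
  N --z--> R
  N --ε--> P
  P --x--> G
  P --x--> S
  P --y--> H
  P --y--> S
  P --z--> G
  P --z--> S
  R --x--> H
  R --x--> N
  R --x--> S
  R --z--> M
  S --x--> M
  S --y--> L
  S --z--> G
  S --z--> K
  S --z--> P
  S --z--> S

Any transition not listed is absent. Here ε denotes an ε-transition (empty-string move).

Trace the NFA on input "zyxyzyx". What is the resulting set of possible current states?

Start: ε-closure({G}) = {G, S}.
Read 'z': {G, S} → {G, K, P, S}.
Read 'y': {G, K, P, S} → {H, L, S}.
Read 'x': {H, L, S} → {M}.
Read 'y': {M} → {K}.
Read 'z': {K} → {H, P}.
Read 'y': {H, P} → {H, S}.
Read 'x': {H, S} → {M}.

{M}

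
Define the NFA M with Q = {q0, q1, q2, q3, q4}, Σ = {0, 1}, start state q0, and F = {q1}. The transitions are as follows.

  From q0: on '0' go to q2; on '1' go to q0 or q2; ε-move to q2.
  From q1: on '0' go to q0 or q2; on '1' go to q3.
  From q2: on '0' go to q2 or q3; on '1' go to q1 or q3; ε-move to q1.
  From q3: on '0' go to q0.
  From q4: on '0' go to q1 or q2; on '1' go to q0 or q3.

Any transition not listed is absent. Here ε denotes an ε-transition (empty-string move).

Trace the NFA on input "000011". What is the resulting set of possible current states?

{q0, q1, q2, q3}

Start: ε-closure({q0}) = {q0, q1, q2}.
Read '0': {q0, q1, q2} → {q0, q1, q2, q3}.
Read '0': {q0, q1, q2, q3} → {q0, q1, q2, q3}.
Read '0': {q0, q1, q2, q3} → {q0, q1, q2, q3}.
Read '0': {q0, q1, q2, q3} → {q0, q1, q2, q3}.
Read '1': {q0, q1, q2, q3} → {q0, q1, q2, q3}.
Read '1': {q0, q1, q2, q3} → {q0, q1, q2, q3}.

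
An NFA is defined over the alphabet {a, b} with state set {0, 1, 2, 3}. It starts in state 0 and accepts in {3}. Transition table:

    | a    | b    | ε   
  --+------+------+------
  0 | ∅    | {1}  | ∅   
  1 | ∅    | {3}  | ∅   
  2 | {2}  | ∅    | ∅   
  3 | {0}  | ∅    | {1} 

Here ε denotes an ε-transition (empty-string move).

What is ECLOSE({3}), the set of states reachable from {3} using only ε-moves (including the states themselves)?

Begin with {3}.
ε-move 3 → 1; add 1.

{1, 3}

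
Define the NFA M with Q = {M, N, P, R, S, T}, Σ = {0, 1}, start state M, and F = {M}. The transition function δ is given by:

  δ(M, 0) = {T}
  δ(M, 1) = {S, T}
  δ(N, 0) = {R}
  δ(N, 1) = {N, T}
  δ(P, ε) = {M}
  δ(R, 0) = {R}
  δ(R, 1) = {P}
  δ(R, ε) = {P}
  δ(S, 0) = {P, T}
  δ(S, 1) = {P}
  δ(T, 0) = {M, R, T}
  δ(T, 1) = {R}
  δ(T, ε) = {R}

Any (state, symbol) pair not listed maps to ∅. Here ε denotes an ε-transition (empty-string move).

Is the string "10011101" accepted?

Start in {M}.
Read '1': M→{S, T}; union {S, T}; ε-closure = {M, P, R, S, T}.
Read '0': M→{T}, P→∅, R→{R}, S→{P, T}, T→{M, R, T}; now {M, P, R, T}.
Read '0': M→{T}, P→∅, R→{R}, T→{M, R, T}; union {M, R, T}; ε-closure = {M, P, R, T}.
Read '1': M→{S, T}, P→∅, R→{P}, T→{R}; union {P, R, S, T}; ε-closure = {M, P, R, S, T}.
Read '1': M→{S, T}, P→∅, R→{P}, S→{P}, T→{R}; union {P, R, S, T}; ε-closure = {M, P, R, S, T}.
Read '1': M→{S, T}, P→∅, R→{P}, S→{P}, T→{R}; union {P, R, S, T}; ε-closure = {M, P, R, S, T}.
Read '0': M→{T}, P→∅, R→{R}, S→{P, T}, T→{M, R, T}; now {M, P, R, T}.
Read '1': M→{S, T}, P→∅, R→{P}, T→{R}; union {P, R, S, T}; ε-closure = {M, P, R, S, T}.
The final set {M, P, R, S, T} contains the accepting state M.

Yes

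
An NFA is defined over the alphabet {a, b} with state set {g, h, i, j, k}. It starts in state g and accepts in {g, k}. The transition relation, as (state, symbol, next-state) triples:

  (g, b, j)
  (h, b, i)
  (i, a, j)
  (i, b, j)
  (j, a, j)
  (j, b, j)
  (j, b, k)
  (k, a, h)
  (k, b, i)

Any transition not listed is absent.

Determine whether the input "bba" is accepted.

Start in {g}.
Read 'b': g→{j}; now {j}.
Read 'b': j→{j, k}; now {j, k}.
Read 'a': j→{j}, k→{h}; now {h, j}.
The final set {h, j} contains no accepting state.

No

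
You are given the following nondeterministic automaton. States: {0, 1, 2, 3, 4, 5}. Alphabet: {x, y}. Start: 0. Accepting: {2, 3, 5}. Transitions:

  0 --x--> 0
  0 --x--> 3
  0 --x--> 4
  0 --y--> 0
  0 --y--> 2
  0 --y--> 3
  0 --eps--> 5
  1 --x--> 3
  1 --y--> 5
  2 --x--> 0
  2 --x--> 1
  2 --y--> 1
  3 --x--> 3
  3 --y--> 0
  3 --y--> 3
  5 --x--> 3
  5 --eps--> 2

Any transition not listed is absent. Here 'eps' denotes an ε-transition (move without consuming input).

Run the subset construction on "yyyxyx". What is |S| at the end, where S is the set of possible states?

Start: ε-closure({0}) = {0, 2, 5}.
Read 'y': {0, 2, 5} → {0, 1, 2, 3, 5}.
Read 'y': {0, 1, 2, 3, 5} → {0, 1, 2, 3, 5}.
Read 'y': {0, 1, 2, 3, 5} → {0, 1, 2, 3, 5}.
Read 'x': {0, 1, 2, 3, 5} → {0, 1, 2, 3, 4, 5}.
Read 'y': {0, 1, 2, 3, 4, 5} → {0, 1, 2, 3, 5}.
Read 'x': {0, 1, 2, 3, 5} → {0, 1, 2, 3, 4, 5}.
That set has 6 states.

6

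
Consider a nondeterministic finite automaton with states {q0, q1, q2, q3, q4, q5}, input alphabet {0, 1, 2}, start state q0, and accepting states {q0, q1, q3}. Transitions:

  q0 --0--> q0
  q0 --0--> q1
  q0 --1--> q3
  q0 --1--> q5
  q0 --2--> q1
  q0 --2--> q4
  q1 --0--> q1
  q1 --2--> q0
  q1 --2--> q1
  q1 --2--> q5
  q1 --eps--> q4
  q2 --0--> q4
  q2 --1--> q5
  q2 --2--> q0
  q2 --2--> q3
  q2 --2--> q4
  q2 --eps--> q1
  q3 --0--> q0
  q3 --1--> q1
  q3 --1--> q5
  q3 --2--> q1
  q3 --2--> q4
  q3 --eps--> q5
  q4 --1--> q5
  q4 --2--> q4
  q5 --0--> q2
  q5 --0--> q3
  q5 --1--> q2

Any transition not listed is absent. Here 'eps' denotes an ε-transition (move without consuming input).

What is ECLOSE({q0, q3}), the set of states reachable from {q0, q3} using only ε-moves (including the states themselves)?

{q0, q3, q5}

Begin with {q0, q3}.
ε-move q3 → q5; add q5.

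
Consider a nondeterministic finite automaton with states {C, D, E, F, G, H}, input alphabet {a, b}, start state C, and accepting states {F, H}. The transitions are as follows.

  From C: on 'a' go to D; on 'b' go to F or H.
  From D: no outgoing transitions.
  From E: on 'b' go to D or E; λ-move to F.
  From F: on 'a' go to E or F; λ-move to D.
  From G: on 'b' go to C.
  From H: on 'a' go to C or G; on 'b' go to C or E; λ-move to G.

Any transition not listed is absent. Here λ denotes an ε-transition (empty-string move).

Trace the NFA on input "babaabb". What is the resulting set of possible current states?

{D, E, F}

Start in {C}.
Read 'b': {C} → {D, F, G, H}.
Read 'a': {D, F, G, H} → {C, D, E, F, G}.
Read 'b': {C, D, E, F, G} → {C, D, E, F, G, H}.
Read 'a': {C, D, E, F, G, H} → {C, D, E, F, G}.
Read 'a': {C, D, E, F, G} → {D, E, F}.
Read 'b': {D, E, F} → {D, E, F}.
Read 'b': {D, E, F} → {D, E, F}.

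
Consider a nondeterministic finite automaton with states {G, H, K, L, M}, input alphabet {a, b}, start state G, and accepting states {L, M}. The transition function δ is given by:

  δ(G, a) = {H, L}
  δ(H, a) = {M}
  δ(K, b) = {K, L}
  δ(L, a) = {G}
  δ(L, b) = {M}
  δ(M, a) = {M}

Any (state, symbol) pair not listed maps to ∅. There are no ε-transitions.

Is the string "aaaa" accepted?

Start in {G}.
Read 'a': G→{H, L}; now {H, L}.
Read 'a': H→{M}, L→{G}; now {G, M}.
Read 'a': G→{H, L}, M→{M}; now {H, L, M}.
Read 'a': H→{M}, L→{G}, M→{M}; now {G, M}.
The final set {G, M} contains the accepting state M.

Yes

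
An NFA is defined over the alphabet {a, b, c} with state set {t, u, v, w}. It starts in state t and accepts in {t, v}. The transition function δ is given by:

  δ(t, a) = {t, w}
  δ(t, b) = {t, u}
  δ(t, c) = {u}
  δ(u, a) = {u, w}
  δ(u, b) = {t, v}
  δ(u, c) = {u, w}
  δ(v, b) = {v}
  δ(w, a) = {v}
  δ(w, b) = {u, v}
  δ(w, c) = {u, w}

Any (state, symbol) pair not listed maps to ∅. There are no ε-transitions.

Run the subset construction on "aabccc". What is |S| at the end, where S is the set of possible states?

2

Start in {t}.
Read 'a': {t} → {t, w}.
Read 'a': {t, w} → {t, v, w}.
Read 'b': {t, v, w} → {t, u, v}.
Read 'c': {t, u, v} → {u, w}.
Read 'c': {u, w} → {u, w}.
Read 'c': {u, w} → {u, w}.
That set has 2 states.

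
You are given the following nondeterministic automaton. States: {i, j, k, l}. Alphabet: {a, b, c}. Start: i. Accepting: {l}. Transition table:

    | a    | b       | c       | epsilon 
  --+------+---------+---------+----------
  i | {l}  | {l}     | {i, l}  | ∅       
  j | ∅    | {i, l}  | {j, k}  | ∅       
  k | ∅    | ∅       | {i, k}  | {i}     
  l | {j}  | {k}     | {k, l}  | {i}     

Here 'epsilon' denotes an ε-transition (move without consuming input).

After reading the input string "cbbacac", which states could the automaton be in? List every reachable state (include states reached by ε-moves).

{i, j, k, l}

Start in {i}.
Read 'c': i→{i, l}; now {i, l}.
Read 'b': i→{l}, l→{k}; union {k, l}; ε-closure = {i, k, l}.
Read 'b': i→{l}, k→∅, l→{k}; union {k, l}; ε-closure = {i, k, l}.
Read 'a': i→{l}, k→∅, l→{j}; union {j, l}; ε-closure = {i, j, l}.
Read 'c': i→{i, l}, j→{j, k}, l→{k, l}; now {i, j, k, l}.
Read 'a': i→{l}, j→∅, k→∅, l→{j}; union {j, l}; ε-closure = {i, j, l}.
Read 'c': i→{i, l}, j→{j, k}, l→{k, l}; now {i, j, k, l}.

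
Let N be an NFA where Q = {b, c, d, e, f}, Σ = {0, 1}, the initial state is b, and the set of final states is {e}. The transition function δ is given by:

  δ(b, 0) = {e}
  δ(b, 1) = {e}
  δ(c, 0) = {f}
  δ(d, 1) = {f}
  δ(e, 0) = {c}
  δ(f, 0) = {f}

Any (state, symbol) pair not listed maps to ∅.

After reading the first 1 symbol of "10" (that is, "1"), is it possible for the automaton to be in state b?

No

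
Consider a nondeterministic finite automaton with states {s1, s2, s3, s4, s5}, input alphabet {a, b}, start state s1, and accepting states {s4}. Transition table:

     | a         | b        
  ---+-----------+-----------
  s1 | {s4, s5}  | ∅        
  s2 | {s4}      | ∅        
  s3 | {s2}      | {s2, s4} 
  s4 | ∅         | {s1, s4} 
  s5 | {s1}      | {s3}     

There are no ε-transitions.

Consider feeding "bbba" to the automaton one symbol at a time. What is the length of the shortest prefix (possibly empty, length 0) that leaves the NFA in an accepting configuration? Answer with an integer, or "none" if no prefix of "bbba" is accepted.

none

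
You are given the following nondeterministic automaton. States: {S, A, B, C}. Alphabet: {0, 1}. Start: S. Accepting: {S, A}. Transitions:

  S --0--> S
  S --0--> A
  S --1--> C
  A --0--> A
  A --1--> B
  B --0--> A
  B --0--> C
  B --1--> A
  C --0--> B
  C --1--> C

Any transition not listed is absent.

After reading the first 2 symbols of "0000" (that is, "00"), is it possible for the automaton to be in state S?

Yes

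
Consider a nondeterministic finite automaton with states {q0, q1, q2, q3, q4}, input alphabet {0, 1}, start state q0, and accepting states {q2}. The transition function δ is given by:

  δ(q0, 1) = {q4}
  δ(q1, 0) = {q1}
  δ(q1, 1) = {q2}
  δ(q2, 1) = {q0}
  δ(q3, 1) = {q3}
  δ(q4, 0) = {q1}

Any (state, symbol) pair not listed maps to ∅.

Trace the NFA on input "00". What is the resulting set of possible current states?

Start in {q0}.
Read '0': q0→∅; now ∅.
The set is empty and remains empty for the remaining 1 symbol.

∅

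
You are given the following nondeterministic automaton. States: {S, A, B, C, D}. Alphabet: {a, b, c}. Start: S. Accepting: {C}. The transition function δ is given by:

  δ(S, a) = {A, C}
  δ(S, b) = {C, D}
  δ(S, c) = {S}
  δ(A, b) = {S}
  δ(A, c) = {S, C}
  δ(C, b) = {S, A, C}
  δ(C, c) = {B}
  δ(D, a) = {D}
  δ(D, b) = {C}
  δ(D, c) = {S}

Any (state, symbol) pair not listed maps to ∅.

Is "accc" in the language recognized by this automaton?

Start in {S}.
Read 'a': S→{A, C}; now {A, C}.
Read 'c': A→{S, C}, C→{B}; now {S, B, C}.
Read 'c': S→{S}, B→∅, C→{B}; now {S, B}.
Read 'c': S→{S}, B→∅; now {S}.
The final set {S} contains no accepting state.

No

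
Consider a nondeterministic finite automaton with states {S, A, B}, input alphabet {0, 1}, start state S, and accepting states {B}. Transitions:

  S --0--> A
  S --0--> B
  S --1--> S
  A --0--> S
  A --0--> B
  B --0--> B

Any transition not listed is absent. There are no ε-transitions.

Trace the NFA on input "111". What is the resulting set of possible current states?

Start in {S}.
Read '1': S→{S}; now {S}.
Read '1': S→{S}; now {S}.
Read '1': S→{S}; now {S}.

{S}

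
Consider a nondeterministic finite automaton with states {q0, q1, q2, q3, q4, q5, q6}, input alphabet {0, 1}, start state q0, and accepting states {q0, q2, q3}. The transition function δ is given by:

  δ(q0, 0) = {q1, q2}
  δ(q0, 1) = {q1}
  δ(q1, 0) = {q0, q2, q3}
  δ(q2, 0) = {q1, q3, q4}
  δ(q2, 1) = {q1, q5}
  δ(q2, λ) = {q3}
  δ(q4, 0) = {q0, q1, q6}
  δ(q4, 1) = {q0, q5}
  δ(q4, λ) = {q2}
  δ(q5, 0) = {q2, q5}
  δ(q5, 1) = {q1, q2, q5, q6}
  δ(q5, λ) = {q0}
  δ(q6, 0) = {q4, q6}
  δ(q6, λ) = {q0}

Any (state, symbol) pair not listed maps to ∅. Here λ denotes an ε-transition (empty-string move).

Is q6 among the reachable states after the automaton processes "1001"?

No

Start in {q0}.
Read '1': {q0} → {q1}.
Read '0': {q1} → {q0, q2, q3}.
Read '0': {q0, q2, q3} → {q1, q2, q3, q4}.
Read '1': {q1, q2, q3, q4} → {q0, q1, q5}.
State q6 is not in {q0, q1, q5}.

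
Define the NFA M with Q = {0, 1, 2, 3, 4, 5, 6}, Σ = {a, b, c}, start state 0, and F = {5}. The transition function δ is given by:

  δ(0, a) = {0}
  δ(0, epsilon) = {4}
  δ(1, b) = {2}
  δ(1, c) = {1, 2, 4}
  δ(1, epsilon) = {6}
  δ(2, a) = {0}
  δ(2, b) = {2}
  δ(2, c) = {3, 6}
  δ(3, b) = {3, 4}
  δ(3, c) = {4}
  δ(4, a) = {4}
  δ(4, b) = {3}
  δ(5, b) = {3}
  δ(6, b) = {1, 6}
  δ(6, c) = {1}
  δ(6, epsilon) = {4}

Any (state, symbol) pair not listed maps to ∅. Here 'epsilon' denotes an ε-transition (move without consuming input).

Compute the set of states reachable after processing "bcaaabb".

{3, 4}

Start: ε-closure({0}) = {0, 4}.
Read 'b': 0→∅, 4→{3}; now {3}.
Read 'c': 3→{4}; now {4}.
Read 'a': 4→{4}; now {4}.
Read 'a': 4→{4}; now {4}.
Read 'a': 4→{4}; now {4}.
Read 'b': 4→{3}; now {3}.
Read 'b': 3→{3, 4}; now {3, 4}.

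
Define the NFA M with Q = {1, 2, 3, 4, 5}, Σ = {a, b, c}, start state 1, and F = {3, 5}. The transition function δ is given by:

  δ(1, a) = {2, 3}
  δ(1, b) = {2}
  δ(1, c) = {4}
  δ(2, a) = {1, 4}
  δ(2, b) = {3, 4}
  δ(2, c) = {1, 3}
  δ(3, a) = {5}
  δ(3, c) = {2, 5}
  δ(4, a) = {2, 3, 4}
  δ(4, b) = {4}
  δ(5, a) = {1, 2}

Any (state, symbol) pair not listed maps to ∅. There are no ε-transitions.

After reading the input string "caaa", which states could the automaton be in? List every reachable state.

{1, 2, 3, 4, 5}

Start in {1}.
Read 'c': 1→{4}; now {4}.
Read 'a': 4→{2, 3, 4}; now {2, 3, 4}.
Read 'a': 2→{1, 4}, 3→{5}, 4→{2, 3, 4}; now {1, 2, 3, 4, 5}.
Read 'a': 1→{2, 3}, 2→{1, 4}, 3→{5}, 4→{2, 3, 4}, 5→{1, 2}; now {1, 2, 3, 4, 5}.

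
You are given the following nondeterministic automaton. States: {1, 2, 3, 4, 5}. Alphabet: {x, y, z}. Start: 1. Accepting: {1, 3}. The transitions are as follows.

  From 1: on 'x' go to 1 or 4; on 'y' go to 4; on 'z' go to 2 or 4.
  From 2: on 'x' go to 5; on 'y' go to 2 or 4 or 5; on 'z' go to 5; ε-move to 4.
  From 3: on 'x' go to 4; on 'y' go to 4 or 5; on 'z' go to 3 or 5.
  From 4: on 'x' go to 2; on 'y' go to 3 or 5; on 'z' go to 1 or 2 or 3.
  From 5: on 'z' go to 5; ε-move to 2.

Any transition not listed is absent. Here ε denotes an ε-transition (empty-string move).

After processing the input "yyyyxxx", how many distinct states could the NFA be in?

3

Start in {1}.
Read 'y': 1→{4}; now {4}.
Read 'y': 4→{3, 5}; union {3, 5}; ε-closure = {2, 3, 4, 5}.
Read 'y': 2→{2, 4, 5}, 3→{4, 5}, 4→{3, 5}, 5→∅; now {2, 3, 4, 5}.
Read 'y': 2→{2, 4, 5}, 3→{4, 5}, 4→{3, 5}, 5→∅; now {2, 3, 4, 5}.
Read 'x': 2→{5}, 3→{4}, 4→{2}, 5→∅; now {2, 4, 5}.
Read 'x': 2→{5}, 4→{2}, 5→∅; union {2, 5}; ε-closure = {2, 4, 5}.
Read 'x': 2→{5}, 4→{2}, 5→∅; union {2, 5}; ε-closure = {2, 4, 5}.
That set has 3 states.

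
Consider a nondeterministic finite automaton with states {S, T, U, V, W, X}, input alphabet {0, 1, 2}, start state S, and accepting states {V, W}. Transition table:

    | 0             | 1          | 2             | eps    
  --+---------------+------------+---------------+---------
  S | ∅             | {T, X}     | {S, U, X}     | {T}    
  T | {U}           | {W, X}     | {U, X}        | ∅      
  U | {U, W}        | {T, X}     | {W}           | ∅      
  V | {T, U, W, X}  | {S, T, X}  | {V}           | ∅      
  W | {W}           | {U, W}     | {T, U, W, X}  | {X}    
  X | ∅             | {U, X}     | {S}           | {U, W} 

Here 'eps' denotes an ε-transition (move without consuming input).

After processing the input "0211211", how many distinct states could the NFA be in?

Start: ε-closure({S}) = {S, T}.
Read '0': S→∅, T→{U}; now {U}.
Read '2': U→{W}; union {W}; ε-closure = {U, W, X}.
Read '1': U→{T, X}, W→{U, W}, X→{U, X}; now {T, U, W, X}.
Read '1': T→{W, X}, U→{T, X}, W→{U, W}, X→{U, X}; now {T, U, W, X}.
Read '2': T→{U, X}, U→{W}, W→{T, U, W, X}, X→{S}; now {S, T, U, W, X}.
Read '1': S→{T, X}, T→{W, X}, U→{T, X}, W→{U, W}, X→{U, X}; now {T, U, W, X}.
Read '1': T→{W, X}, U→{T, X}, W→{U, W}, X→{U, X}; now {T, U, W, X}.
That set has 4 states.

4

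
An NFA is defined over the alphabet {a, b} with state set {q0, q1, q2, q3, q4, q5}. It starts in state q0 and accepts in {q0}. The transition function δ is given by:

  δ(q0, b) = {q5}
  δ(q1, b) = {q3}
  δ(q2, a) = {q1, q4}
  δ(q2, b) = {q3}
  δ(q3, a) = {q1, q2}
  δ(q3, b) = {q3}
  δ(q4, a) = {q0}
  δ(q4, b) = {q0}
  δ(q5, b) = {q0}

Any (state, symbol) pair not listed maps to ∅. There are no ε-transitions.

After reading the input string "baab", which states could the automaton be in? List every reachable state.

Start in {q0}.
Read 'b': q0→{q5}; now {q5}.
Read 'a': q5→∅; now ∅.
The set is empty and remains empty for the remaining 2 symbols.

∅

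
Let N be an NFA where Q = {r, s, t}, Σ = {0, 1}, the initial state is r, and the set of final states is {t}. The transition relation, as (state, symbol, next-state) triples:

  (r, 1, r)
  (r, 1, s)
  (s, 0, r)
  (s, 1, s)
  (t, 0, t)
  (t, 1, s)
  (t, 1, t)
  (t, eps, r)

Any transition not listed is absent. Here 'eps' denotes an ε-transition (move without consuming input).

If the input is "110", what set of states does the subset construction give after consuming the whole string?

{r}

Start in {r}.
Read '1': r→{r, s}; now {r, s}.
Read '1': r→{r, s}, s→{s}; now {r, s}.
Read '0': r→∅, s→{r}; now {r}.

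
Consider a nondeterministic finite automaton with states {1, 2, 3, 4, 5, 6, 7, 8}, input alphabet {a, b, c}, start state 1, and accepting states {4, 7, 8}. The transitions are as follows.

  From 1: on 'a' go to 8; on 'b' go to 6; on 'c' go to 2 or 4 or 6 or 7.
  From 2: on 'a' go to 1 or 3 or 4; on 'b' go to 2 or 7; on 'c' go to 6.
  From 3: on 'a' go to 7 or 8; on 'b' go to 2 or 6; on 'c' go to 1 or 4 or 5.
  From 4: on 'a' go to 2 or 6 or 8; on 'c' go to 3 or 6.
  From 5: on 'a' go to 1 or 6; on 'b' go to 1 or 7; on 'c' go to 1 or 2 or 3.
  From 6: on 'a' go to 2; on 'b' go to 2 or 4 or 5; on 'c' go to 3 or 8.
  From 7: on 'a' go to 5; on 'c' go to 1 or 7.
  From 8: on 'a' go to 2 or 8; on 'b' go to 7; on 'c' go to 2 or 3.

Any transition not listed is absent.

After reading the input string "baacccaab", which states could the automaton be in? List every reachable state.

{1, 2, 4, 5, 6, 7}

Start in {1}.
Read 'b': {1} → {6}.
Read 'a': {6} → {2}.
Read 'a': {2} → {1, 3, 4}.
Read 'c': {1, 3, 4} → {1, 2, 3, 4, 5, 6, 7}.
Read 'c': {1, 2, 3, 4, 5, 6, 7} → {1, 2, 3, 4, 5, 6, 7, 8}.
Read 'c': {1, 2, 3, 4, 5, 6, 7, 8} → {1, 2, 3, 4, 5, 6, 7, 8}.
Read 'a': {1, 2, 3, 4, 5, 6, 7, 8} → {1, 2, 3, 4, 5, 6, 7, 8}.
Read 'a': {1, 2, 3, 4, 5, 6, 7, 8} → {1, 2, 3, 4, 5, 6, 7, 8}.
Read 'b': {1, 2, 3, 4, 5, 6, 7, 8} → {1, 2, 4, 5, 6, 7}.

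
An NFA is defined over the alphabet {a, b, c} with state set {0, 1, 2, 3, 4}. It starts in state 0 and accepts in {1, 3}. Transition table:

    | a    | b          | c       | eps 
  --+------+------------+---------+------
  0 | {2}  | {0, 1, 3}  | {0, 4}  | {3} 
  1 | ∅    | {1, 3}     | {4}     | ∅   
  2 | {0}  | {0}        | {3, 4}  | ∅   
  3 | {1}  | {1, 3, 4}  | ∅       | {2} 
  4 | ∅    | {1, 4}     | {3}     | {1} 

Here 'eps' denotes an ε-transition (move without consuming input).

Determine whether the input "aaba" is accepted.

Yes

Start: ε-closure({0}) = {0, 2, 3}.
Read 'a': 0→{2}, 2→{0}, 3→{1}; union {0, 1, 2}; ε-closure = {0, 1, 2, 3}.
Read 'a': 0→{2}, 1→∅, 2→{0}, 3→{1}; union {0, 1, 2}; ε-closure = {0, 1, 2, 3}.
Read 'b': 0→{0, 1, 3}, 1→{1, 3}, 2→{0}, 3→{1, 3, 4}; union {0, 1, 3, 4}; ε-closure = {0, 1, 2, 3, 4}.
Read 'a': 0→{2}, 1→∅, 2→{0}, 3→{1}, 4→∅; union {0, 1, 2}; ε-closure = {0, 1, 2, 3}.
The final set {0, 1, 2, 3} contains the accepting states 1, 3.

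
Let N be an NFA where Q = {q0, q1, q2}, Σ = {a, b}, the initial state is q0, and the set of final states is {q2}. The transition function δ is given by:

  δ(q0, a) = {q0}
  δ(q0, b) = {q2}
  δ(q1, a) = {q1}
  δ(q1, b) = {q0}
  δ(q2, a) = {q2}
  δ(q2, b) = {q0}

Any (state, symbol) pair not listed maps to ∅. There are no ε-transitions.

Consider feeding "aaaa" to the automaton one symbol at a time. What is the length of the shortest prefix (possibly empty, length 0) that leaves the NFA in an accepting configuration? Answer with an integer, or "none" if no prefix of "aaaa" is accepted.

Start in {q0}.
Read 'a': q0→{q0}; now {q0}.
Read 'a': q0→{q0}; now {q0}.
Read 'a': q0→{q0}; now {q0}.
Read 'a': q0→{q0}; now {q0}.
No reachable set along the way intersects F.

none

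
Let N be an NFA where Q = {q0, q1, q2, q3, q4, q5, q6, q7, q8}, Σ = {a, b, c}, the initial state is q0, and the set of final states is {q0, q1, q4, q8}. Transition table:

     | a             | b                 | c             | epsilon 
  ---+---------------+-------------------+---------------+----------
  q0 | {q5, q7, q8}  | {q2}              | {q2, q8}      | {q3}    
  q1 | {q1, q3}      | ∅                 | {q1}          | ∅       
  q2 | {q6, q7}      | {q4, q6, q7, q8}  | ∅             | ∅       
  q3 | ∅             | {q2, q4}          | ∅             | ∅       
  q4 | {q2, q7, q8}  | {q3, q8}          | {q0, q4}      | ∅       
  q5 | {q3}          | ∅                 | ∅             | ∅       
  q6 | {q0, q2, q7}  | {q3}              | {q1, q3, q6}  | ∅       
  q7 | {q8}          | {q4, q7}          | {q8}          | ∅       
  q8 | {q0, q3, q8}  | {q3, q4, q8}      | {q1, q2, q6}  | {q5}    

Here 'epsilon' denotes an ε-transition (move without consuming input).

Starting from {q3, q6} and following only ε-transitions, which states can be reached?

Begin with {q3, q6}.
No ε-moves leave this set, so the closure equals the set itself.

{q3, q6}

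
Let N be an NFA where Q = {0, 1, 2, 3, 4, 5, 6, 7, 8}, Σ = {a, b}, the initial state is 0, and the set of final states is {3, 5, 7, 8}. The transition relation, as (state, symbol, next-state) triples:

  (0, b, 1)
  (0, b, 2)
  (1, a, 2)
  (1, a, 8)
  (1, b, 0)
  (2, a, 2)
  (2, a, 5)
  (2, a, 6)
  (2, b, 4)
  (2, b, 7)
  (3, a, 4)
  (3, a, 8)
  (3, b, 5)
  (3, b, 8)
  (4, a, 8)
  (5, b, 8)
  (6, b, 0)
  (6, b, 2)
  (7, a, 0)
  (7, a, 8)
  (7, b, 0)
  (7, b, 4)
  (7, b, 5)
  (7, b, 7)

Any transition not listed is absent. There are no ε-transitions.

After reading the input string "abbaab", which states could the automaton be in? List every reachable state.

Start in {0}.
Read 'a': 0→∅; now ∅.
The set is empty and remains empty for the remaining 5 symbols.

∅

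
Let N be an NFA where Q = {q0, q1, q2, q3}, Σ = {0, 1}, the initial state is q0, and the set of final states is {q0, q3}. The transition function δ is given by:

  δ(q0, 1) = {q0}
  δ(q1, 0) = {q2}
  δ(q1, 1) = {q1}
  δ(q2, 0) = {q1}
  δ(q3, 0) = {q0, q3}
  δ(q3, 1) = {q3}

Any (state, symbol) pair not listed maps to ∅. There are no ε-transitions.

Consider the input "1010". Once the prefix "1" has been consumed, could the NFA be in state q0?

Yes

Start in {q0}.
Read '1': q0→{q0}; now {q0}.
State q0 is in {q0}.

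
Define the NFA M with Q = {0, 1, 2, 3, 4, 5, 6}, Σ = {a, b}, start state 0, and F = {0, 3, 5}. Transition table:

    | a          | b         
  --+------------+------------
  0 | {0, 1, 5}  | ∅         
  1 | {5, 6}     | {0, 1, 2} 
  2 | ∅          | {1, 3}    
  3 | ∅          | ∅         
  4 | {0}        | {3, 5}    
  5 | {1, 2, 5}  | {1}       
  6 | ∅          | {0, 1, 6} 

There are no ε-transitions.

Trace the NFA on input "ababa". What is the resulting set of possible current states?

Start in {0}.
Read 'a': 0→{0, 1, 5}; now {0, 1, 5}.
Read 'b': 0→∅, 1→{0, 1, 2}, 5→{1}; now {0, 1, 2}.
Read 'a': 0→{0, 1, 5}, 1→{5, 6}, 2→∅; now {0, 1, 5, 6}.
Read 'b': 0→∅, 1→{0, 1, 2}, 5→{1}, 6→{0, 1, 6}; now {0, 1, 2, 6}.
Read 'a': 0→{0, 1, 5}, 1→{5, 6}, 2→∅, 6→∅; now {0, 1, 5, 6}.

{0, 1, 5, 6}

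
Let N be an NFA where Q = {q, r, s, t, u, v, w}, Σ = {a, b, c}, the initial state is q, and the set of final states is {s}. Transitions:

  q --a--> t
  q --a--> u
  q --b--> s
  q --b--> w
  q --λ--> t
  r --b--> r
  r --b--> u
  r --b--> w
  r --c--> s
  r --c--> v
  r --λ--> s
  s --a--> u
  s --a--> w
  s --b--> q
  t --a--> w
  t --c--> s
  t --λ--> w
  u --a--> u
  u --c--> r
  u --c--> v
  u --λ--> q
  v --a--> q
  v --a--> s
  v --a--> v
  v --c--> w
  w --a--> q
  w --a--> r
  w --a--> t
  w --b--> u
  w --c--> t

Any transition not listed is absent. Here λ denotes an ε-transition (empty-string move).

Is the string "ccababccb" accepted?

No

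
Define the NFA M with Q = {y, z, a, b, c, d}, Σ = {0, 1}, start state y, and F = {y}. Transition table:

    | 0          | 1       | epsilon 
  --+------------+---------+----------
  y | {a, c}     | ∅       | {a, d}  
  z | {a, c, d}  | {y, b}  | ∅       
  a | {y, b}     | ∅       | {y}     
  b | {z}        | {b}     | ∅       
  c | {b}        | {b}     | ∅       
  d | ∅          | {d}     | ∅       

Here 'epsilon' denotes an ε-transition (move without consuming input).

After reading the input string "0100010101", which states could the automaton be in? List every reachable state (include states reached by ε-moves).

Start: ε-closure({y}) = {y, a, d}.
Read '0': y→{a, c}, a→{y, b}, d→∅; union {y, a, b, c}; ε-closure = {y, a, b, c, d}.
Read '1': y→∅, a→∅, b→{b}, c→{b}, d→{d}; now {b, d}.
Read '0': b→{z}, d→∅; now {z}.
Read '0': z→{a, c, d}; union {a, c, d}; ε-closure = {y, a, c, d}.
Read '0': y→{a, c}, a→{y, b}, c→{b}, d→∅; union {y, a, b, c}; ε-closure = {y, a, b, c, d}.
Read '1': y→∅, a→∅, b→{b}, c→{b}, d→{d}; now {b, d}.
Read '0': b→{z}, d→∅; now {z}.
Read '1': z→{y, b}; union {y, b}; ε-closure = {y, a, b, d}.
Read '0': y→{a, c}, a→{y, b}, b→{z}, d→∅; union {y, z, a, b, c}; ε-closure = {y, z, a, b, c, d}.
Read '1': y→∅, z→{y, b}, a→∅, b→{b}, c→{b}, d→{d}; union {y, b, d}; ε-closure = {y, a, b, d}.

{y, a, b, d}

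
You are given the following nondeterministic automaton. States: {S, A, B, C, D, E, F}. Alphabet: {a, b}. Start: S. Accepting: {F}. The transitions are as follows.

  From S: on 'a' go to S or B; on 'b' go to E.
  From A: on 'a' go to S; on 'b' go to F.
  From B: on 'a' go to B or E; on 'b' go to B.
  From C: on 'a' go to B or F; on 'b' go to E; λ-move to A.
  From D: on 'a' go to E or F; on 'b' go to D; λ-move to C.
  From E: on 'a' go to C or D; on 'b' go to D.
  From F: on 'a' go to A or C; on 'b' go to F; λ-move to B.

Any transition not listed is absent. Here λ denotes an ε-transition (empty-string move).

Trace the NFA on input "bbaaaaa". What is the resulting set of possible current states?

{S, A, B, C, D, E, F}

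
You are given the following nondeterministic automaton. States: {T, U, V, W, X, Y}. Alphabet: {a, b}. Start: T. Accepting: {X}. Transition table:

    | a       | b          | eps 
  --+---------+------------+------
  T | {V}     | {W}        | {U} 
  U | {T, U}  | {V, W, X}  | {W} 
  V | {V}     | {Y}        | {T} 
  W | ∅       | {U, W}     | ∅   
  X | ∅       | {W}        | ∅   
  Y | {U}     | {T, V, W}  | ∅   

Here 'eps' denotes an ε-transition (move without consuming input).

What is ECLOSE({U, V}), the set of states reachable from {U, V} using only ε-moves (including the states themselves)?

Begin with {U, V}.
ε-move V → T; add T.
ε-move U → W; add W.

{T, U, V, W}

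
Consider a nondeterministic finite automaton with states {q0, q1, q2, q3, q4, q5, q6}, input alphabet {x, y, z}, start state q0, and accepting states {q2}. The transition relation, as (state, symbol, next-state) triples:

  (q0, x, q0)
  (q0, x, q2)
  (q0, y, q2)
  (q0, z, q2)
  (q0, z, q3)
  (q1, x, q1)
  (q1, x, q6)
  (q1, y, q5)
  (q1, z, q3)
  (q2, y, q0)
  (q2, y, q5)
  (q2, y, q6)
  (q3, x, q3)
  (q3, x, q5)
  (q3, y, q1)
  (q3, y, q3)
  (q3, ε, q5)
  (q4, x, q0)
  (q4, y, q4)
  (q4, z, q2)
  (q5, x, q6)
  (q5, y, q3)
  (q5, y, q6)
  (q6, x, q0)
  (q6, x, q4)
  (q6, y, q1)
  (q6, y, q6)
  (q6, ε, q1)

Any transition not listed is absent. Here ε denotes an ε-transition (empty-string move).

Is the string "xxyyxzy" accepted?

Start in {q0}.
Read 'x': {q0} → {q0, q2}.
Read 'x': {q0, q2} → {q0, q2}.
Read 'y': {q0, q2} → {q0, q1, q2, q5, q6}.
Read 'y': {q0, q1, q2, q5, q6} → {q0, q1, q2, q3, q5, q6}.
Read 'x': {q0, q1, q2, q3, q5, q6} → {q0, q1, q2, q3, q4, q5, q6}.
Read 'z': {q0, q1, q2, q3, q4, q5, q6} → {q2, q3, q5}.
Read 'y': {q2, q3, q5} → {q0, q1, q3, q5, q6}.
The final set {q0, q1, q3, q5, q6} contains no accepting state.

No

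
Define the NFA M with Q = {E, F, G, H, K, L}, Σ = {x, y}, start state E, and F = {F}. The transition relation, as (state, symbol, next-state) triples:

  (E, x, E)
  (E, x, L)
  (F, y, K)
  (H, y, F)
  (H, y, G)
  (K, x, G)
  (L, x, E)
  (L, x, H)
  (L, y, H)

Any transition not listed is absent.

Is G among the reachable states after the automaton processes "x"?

No

Start in {E}.
Read 'x': {E} → {E, L}.
State G is not in {E, L}.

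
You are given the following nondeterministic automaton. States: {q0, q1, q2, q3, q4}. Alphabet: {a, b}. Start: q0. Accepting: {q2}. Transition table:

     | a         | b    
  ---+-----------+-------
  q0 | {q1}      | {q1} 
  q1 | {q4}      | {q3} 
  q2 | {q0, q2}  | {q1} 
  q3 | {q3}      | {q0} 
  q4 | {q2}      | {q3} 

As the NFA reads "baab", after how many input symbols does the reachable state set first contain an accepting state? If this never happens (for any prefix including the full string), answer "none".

3

Start in {q0}.
Read 'b': {q0} → {q1}.
Read 'a': {q1} → {q4}.
Read 'a': {q4} → {q2}.
None of the earlier sets intersect F, but {q2} does.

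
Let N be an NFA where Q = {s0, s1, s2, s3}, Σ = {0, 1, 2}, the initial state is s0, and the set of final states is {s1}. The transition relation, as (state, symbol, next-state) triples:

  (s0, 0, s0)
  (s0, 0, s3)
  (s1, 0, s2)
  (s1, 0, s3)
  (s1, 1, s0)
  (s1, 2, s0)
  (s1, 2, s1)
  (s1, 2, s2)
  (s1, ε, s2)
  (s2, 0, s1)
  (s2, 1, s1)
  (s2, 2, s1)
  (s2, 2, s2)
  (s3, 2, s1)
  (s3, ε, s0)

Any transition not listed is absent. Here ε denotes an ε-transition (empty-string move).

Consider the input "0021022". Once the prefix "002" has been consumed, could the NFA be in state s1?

Yes

Start in {s0}.
Read '0': s0→{s0, s3}; now {s0, s3}.
Read '0': s0→{s0, s3}, s3→∅; now {s0, s3}.
Read '2': s0→∅, s3→{s1}; union {s1}; ε-closure = {s1, s2}.
State s1 is in {s1, s2}.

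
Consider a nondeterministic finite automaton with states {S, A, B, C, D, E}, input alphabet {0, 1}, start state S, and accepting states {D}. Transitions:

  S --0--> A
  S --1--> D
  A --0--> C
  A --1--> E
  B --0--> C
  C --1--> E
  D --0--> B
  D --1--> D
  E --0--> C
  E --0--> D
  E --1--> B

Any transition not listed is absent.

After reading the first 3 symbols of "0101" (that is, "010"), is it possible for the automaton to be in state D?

Yes

Start in {S}.
Read '0': {S} → {A}.
Read '1': {A} → {E}.
Read '0': {E} → {C, D}.
State D is in {C, D}.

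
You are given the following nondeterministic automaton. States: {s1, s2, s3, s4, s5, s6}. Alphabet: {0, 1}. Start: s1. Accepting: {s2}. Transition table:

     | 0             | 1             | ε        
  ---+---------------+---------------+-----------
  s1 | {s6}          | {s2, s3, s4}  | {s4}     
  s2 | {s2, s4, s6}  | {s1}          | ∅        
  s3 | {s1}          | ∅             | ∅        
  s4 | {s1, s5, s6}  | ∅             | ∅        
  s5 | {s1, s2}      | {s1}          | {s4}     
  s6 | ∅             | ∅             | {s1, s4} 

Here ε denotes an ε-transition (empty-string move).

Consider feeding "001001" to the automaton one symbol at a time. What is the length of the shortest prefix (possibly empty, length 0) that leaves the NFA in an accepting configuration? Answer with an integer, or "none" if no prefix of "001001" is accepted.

2

Start: ε-closure({s1}) = {s1, s4}.
Read '0': {s1, s4} → {s1, s4, s5, s6}.
Read '0': {s1, s4, s5, s6} → {s1, s2, s4, s5, s6}.
None of the earlier sets intersect F, but {s1, s2, s4, s5, s6} does.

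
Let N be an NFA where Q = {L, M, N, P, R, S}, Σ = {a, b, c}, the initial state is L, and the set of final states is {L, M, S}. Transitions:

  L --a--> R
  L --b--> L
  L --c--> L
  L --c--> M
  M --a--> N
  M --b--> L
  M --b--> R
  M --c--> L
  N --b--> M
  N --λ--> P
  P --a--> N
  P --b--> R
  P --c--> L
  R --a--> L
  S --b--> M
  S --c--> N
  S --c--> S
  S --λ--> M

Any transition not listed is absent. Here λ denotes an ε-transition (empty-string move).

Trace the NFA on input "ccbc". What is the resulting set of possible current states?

{L, M}

Start in {L}.
Read 'c': {L} → {L, M}.
Read 'c': {L, M} → {L, M}.
Read 'b': {L, M} → {L, R}.
Read 'c': {L, R} → {L, M}.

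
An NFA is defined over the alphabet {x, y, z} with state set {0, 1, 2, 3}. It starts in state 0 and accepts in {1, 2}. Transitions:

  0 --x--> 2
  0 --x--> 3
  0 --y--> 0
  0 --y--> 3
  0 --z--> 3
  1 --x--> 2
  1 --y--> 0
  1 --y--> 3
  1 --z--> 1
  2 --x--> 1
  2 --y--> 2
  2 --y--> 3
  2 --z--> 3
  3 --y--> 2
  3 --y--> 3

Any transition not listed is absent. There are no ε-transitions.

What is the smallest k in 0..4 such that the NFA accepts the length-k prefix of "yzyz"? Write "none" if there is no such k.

3

Start in {0}.
Read 'y': 0→{0, 3}; now {0, 3}.
Read 'z': 0→{3}, 3→∅; now {3}.
Read 'y': 3→{2, 3}; now {2, 3}.
None of the earlier sets intersect F, but {2, 3} does.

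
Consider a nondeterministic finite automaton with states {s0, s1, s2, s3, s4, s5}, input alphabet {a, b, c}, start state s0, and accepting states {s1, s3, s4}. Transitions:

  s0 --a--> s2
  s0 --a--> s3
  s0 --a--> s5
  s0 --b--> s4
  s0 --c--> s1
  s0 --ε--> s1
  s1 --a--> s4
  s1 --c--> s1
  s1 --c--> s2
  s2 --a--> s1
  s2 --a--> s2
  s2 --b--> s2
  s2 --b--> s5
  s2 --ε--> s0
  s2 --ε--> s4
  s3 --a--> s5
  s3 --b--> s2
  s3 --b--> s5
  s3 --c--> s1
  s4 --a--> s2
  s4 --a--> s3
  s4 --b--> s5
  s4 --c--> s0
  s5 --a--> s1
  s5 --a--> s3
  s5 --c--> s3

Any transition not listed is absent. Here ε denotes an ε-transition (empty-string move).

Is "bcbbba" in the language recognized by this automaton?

Start: ε-closure({s0}) = {s0, s1}.
Read 'b': {s0, s1} → {s4}.
Read 'c': {s4} → {s0, s1}.
Read 'b': {s0, s1} → {s4}.
Read 'b': {s4} → {s5}.
Read 'b': {s5} → ∅.
The set is empty and remains empty for the remaining 1 symbol.
The final set ∅ contains no accepting state.

No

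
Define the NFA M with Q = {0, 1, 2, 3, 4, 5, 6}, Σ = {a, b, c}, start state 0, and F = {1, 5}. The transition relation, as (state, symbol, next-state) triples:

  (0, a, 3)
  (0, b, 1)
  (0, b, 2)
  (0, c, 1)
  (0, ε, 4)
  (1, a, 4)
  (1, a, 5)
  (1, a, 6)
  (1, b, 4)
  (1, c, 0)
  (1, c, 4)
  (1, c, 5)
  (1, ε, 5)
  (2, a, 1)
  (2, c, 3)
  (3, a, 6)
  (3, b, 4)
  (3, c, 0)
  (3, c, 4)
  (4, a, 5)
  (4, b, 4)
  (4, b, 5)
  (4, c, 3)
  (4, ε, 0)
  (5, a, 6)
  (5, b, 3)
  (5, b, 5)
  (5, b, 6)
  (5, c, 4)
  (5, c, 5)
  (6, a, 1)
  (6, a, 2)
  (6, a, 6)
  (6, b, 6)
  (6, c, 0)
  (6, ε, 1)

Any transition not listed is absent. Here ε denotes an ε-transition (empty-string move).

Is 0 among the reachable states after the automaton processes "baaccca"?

Start: ε-closure({0}) = {0, 4}.
Read 'b': 0→{1, 2}, 4→{4, 5}; union {1, 2, 4, 5}; ε-closure = {0, 1, 2, 4, 5}.
Read 'a': 0→{3}, 1→{4, 5, 6}, 2→{1}, 4→{5}, 5→{6}; union {1, 3, 4, 5, 6}; ε-closure = {0, 1, 3, 4, 5, 6}.
Read 'a': 0→{3}, 1→{4, 5, 6}, 3→{6}, 4→{5}, 5→{6}, 6→{1, 2, 6}; union {1, 2, 3, 4, 5, 6}; ε-closure = {0, 1, 2, 3, 4, 5, 6}.
Read 'c': 0→{1}, 1→{0, 4, 5}, 2→{3}, 3→{0, 4}, 4→{3}, 5→{4, 5}, 6→{0}; now {0, 1, 3, 4, 5}.
Read 'c': 0→{1}, 1→{0, 4, 5}, 3→{0, 4}, 4→{3}, 5→{4, 5}; now {0, 1, 3, 4, 5}.
Read 'c': 0→{1}, 1→{0, 4, 5}, 3→{0, 4}, 4→{3}, 5→{4, 5}; now {0, 1, 3, 4, 5}.
Read 'a': 0→{3}, 1→{4, 5, 6}, 3→{6}, 4→{5}, 5→{6}; union {3, 4, 5, 6}; ε-closure = {0, 1, 3, 4, 5, 6}.
State 0 is in {0, 1, 3, 4, 5, 6}.

Yes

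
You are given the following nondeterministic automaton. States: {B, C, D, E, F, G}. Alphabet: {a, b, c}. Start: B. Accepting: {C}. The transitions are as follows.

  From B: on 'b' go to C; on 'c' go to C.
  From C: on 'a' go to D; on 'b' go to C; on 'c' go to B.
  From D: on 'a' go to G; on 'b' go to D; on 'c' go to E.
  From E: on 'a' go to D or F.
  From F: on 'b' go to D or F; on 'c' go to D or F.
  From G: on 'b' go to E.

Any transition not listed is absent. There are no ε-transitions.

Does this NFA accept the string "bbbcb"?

Yes

Start in {B}.
Read 'b': {B} → {C}.
Read 'b': {C} → {C}.
Read 'b': {C} → {C}.
Read 'c': {C} → {B}.
Read 'b': {B} → {C}.
The final set {C} contains the accepting state C.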